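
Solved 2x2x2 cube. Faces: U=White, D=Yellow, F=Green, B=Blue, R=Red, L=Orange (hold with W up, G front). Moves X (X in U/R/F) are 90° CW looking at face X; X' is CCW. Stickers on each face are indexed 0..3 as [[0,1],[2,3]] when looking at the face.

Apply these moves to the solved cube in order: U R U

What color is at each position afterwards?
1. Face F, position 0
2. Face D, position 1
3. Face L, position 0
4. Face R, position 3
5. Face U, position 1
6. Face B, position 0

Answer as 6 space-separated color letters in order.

Answer: R B R B W G

Derivation:
After move 1 (U): U=WWWW F=RRGG R=BBRR B=OOBB L=GGOO
After move 2 (R): R=RBRB U=WRWG F=RYGY D=YBYO B=WOWB
After move 3 (U): U=WWGR F=RBGY R=WORB B=GGWB L=RYOO
Query 1: F[0] = R
Query 2: D[1] = B
Query 3: L[0] = R
Query 4: R[3] = B
Query 5: U[1] = W
Query 6: B[0] = G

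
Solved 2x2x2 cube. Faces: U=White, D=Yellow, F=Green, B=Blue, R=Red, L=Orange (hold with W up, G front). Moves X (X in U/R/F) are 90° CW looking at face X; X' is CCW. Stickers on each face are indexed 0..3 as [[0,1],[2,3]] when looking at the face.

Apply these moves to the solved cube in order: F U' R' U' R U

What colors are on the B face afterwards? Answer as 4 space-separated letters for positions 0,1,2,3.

After move 1 (F): F=GGGG U=WWOO R=WRWR D=RRYY L=OYOY
After move 2 (U'): U=WOWO F=OYGG R=GGWR B=WRBB L=BBOY
After move 3 (R'): R=GRGW U=WBWW F=OOGO D=RYYG B=YRRB
After move 4 (U'): U=BWWW F=BBGO R=OOGW B=GRRB L=YROY
After move 5 (R): R=GOWO U=BBWO F=BYGG D=RRYG B=WRWB
After move 6 (U): U=WBOB F=GOGG R=WRWO B=YRWB L=BYOY
Query: B face = YRWB

Answer: Y R W B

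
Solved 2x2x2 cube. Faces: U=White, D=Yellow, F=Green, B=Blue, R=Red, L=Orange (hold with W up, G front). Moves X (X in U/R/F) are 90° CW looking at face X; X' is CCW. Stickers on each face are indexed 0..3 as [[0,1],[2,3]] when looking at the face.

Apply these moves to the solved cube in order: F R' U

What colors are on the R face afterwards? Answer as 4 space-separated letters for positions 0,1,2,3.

After move 1 (F): F=GGGG U=WWOO R=WRWR D=RRYY L=OYOY
After move 2 (R'): R=RRWW U=WBOB F=GWGO D=RGYG B=YBRB
After move 3 (U): U=OWBB F=RRGO R=YBWW B=OYRB L=GWOY
Query: R face = YBWW

Answer: Y B W W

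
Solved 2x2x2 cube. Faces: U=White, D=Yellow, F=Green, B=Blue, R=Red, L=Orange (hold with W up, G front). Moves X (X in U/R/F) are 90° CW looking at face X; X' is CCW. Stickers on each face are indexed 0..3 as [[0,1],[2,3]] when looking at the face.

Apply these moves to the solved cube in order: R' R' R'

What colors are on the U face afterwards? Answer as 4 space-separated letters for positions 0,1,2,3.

Answer: W G W G

Derivation:
After move 1 (R'): R=RRRR U=WBWB F=GWGW D=YGYG B=YBYB
After move 2 (R'): R=RRRR U=WYWY F=GBGB D=YWYW B=GBGB
After move 3 (R'): R=RRRR U=WGWG F=GYGY D=YBYB B=WBWB
Query: U face = WGWG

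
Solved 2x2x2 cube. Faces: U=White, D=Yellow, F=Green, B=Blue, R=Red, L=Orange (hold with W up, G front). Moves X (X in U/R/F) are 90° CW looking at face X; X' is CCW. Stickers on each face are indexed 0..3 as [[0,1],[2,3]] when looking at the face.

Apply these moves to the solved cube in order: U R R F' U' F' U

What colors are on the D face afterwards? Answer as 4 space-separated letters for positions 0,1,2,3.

After move 1 (U): U=WWWW F=RRGG R=BBRR B=OOBB L=GGOO
After move 2 (R): R=RBRB U=WRWG F=RYGY D=YBYO B=WOWB
After move 3 (R): R=RRBB U=WYWY F=RBGO D=YWYW B=GORB
After move 4 (F'): F=BORG U=WYRB R=WRYB D=GOYW L=GYOW
After move 5 (U'): U=YBWR F=GYRG R=BOYB B=WRRB L=GOOW
After move 6 (F'): F=YGGR U=YBBY R=OOGB D=OWYW L=GROW
After move 7 (U): U=BYYB F=OOGR R=WRGB B=GRRB L=YGOW
Query: D face = OWYW

Answer: O W Y W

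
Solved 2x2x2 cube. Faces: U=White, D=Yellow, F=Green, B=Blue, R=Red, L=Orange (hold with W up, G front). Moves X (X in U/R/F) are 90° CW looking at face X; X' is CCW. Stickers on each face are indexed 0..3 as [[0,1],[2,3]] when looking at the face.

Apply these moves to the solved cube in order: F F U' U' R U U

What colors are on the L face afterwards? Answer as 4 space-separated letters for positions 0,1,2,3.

After move 1 (F): F=GGGG U=WWOO R=WRWR D=RRYY L=OYOY
After move 2 (F): F=GGGG U=WWYY R=OROR D=WWYY L=OROR
After move 3 (U'): U=WYWY F=ORGG R=GGOR B=ORBB L=BBOR
After move 4 (U'): U=YYWW F=BBGG R=OROR B=GGBB L=OROR
After move 5 (R): R=OORR U=YBWG F=BWGY D=WBYG B=WGYB
After move 6 (U): U=WYGB F=OOGY R=WGRR B=ORYB L=BWOR
After move 7 (U): U=GWBY F=WGGY R=ORRR B=BWYB L=OOOR
Query: L face = OOOR

Answer: O O O R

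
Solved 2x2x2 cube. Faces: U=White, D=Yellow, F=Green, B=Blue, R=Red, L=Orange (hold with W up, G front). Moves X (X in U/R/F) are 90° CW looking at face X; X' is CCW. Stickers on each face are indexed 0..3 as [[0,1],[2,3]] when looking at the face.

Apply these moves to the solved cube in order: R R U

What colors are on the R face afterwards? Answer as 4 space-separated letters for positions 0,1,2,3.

Answer: G B R R

Derivation:
After move 1 (R): R=RRRR U=WGWG F=GYGY D=YBYB B=WBWB
After move 2 (R): R=RRRR U=WYWY F=GBGB D=YWYW B=GBGB
After move 3 (U): U=WWYY F=RRGB R=GBRR B=OOGB L=GBOO
Query: R face = GBRR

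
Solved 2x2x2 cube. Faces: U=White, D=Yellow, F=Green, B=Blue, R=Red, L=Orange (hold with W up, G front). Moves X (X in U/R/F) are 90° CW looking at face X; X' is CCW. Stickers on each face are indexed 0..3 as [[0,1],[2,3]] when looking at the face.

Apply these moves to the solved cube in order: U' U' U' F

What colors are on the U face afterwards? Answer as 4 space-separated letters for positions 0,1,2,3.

After move 1 (U'): U=WWWW F=OOGG R=GGRR B=RRBB L=BBOO
After move 2 (U'): U=WWWW F=BBGG R=OORR B=GGBB L=RROO
After move 3 (U'): U=WWWW F=RRGG R=BBRR B=OOBB L=GGOO
After move 4 (F): F=GRGR U=WWOG R=WBWR D=RBYY L=GYOY
Query: U face = WWOG

Answer: W W O G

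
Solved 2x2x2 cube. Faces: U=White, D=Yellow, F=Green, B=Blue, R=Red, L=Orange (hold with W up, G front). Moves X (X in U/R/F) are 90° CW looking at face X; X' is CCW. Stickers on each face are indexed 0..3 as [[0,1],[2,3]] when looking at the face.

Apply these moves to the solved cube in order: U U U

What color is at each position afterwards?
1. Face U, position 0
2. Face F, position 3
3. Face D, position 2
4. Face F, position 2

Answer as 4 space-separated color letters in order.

After move 1 (U): U=WWWW F=RRGG R=BBRR B=OOBB L=GGOO
After move 2 (U): U=WWWW F=BBGG R=OORR B=GGBB L=RROO
After move 3 (U): U=WWWW F=OOGG R=GGRR B=RRBB L=BBOO
Query 1: U[0] = W
Query 2: F[3] = G
Query 3: D[2] = Y
Query 4: F[2] = G

Answer: W G Y G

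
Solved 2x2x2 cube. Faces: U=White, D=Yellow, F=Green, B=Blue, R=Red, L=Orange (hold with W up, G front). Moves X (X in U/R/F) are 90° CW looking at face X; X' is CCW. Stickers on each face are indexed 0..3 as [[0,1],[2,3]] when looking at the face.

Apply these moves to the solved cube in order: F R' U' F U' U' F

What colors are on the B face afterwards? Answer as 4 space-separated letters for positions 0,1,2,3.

Answer: G O R B

Derivation:
After move 1 (F): F=GGGG U=WWOO R=WRWR D=RRYY L=OYOY
After move 2 (R'): R=RRWW U=WBOB F=GWGO D=RGYG B=YBRB
After move 3 (U'): U=BBWO F=OYGO R=GWWW B=RRRB L=YBOY
After move 4 (F): F=GOOY U=BBYB R=WWOW D=WGYG L=YROG
After move 5 (U'): U=BBBY F=YROY R=GOOW B=WWRB L=RROG
After move 6 (U'): U=BYBB F=RROY R=YROW B=GORB L=WWOG
After move 7 (F): F=ORYR U=BYGW R=BRBW D=OYYG L=WWOG
Query: B face = GORB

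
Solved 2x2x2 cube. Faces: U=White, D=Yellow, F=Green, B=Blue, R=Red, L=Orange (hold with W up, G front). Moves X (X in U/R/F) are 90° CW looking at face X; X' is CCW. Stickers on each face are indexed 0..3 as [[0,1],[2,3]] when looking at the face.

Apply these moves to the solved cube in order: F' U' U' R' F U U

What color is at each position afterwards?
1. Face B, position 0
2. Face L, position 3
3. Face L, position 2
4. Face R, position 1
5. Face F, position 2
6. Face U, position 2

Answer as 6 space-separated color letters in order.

After move 1 (F'): F=GGGG U=WWRR R=YRYR D=OOYY L=OWOW
After move 2 (U'): U=WRWR F=OWGG R=GGYR B=YRBB L=BBOW
After move 3 (U'): U=RRWW F=BBGG R=OWYR B=GGBB L=YROW
After move 4 (R'): R=WROY U=RBWG F=BRGW D=OBYG B=YGOB
After move 5 (F): F=GBWR U=RBWR R=WRGY D=OWYG L=YOOB
After move 6 (U): U=WRRB F=WRWR R=YGGY B=YOOB L=GBOB
After move 7 (U): U=RWBR F=YGWR R=YOGY B=GBOB L=WROB
Query 1: B[0] = G
Query 2: L[3] = B
Query 3: L[2] = O
Query 4: R[1] = O
Query 5: F[2] = W
Query 6: U[2] = B

Answer: G B O O W B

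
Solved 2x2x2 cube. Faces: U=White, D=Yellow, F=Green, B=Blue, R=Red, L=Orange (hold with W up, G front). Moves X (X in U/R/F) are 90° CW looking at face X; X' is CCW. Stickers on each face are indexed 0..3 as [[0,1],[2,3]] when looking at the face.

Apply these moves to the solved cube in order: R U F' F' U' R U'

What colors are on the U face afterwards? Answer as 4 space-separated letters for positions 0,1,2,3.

After move 1 (R): R=RRRR U=WGWG F=GYGY D=YBYB B=WBWB
After move 2 (U): U=WWGG F=RRGY R=WBRR B=OOWB L=GYOO
After move 3 (F'): F=RYRG U=WWWR R=BBYR D=YOYB L=GGOG
After move 4 (F'): F=YGRR U=WWBY R=OBYR D=GGYB L=GROW
After move 5 (U'): U=WYWB F=GRRR R=YGYR B=OBWB L=OOOW
After move 6 (R): R=YYRG U=WRWR F=GGRB D=GWYO B=BBYB
After move 7 (U'): U=RRWW F=OORB R=GGRG B=YYYB L=BBOW
Query: U face = RRWW

Answer: R R W W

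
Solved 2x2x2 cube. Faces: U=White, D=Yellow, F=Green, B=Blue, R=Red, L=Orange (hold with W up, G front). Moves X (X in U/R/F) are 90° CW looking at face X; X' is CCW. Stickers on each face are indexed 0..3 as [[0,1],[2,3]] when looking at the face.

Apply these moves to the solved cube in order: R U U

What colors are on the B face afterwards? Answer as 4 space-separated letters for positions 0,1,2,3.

After move 1 (R): R=RRRR U=WGWG F=GYGY D=YBYB B=WBWB
After move 2 (U): U=WWGG F=RRGY R=WBRR B=OOWB L=GYOO
After move 3 (U): U=GWGW F=WBGY R=OORR B=GYWB L=RROO
Query: B face = GYWB

Answer: G Y W B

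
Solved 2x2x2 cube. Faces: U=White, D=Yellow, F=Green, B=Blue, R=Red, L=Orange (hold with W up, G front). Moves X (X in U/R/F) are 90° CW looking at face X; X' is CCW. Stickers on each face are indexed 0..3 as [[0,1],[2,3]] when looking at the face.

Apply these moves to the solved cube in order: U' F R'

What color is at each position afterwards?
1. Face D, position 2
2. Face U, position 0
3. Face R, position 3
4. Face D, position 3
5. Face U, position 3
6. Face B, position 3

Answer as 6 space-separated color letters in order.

After move 1 (U'): U=WWWW F=OOGG R=GGRR B=RRBB L=BBOO
After move 2 (F): F=GOGO U=WWOB R=WGWR D=RGYY L=BYOY
After move 3 (R'): R=GRWW U=WBOR F=GWGB D=ROYO B=YRGB
Query 1: D[2] = Y
Query 2: U[0] = W
Query 3: R[3] = W
Query 4: D[3] = O
Query 5: U[3] = R
Query 6: B[3] = B

Answer: Y W W O R B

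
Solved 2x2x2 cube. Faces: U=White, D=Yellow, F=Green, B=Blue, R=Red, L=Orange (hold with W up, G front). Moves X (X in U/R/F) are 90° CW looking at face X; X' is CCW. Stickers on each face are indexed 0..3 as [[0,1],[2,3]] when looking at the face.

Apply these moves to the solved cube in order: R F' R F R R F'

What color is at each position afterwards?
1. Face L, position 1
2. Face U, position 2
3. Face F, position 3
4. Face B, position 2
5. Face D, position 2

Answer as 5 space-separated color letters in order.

After move 1 (R): R=RRRR U=WGWG F=GYGY D=YBYB B=WBWB
After move 2 (F'): F=YYGG U=WGRR R=BRYR D=OOYB L=OGOW
After move 3 (R): R=YBRR U=WYRG F=YOGB D=OWYW B=RBGB
After move 4 (F): F=GYBO U=WYWG R=RBGR D=RYYW L=OOOW
After move 5 (R): R=GRRB U=WYWO F=GYBW D=RGYR B=GBYB
After move 6 (R): R=RGBR U=WYWW F=GGBR D=RYYG B=OBYB
After move 7 (F'): F=GRGB U=WYRB R=YGRR D=OWYG L=OWOW
Query 1: L[1] = W
Query 2: U[2] = R
Query 3: F[3] = B
Query 4: B[2] = Y
Query 5: D[2] = Y

Answer: W R B Y Y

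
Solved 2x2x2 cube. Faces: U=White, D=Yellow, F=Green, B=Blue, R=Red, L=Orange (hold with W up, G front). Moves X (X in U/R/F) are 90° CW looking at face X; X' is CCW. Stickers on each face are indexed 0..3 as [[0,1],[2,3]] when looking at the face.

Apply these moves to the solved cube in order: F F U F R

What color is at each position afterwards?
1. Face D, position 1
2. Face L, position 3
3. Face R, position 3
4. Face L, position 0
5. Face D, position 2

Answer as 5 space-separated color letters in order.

After move 1 (F): F=GGGG U=WWOO R=WRWR D=RRYY L=OYOY
After move 2 (F): F=GGGG U=WWYY R=OROR D=WWYY L=OROR
After move 3 (U): U=YWYW F=ORGG R=BBOR B=ORBB L=GGOR
After move 4 (F): F=GOGR U=YWRG R=YBWR D=OBYY L=GWOW
After move 5 (R): R=WYRB U=YORR F=GBGY D=OBYO B=GRWB
Query 1: D[1] = B
Query 2: L[3] = W
Query 3: R[3] = B
Query 4: L[0] = G
Query 5: D[2] = Y

Answer: B W B G Y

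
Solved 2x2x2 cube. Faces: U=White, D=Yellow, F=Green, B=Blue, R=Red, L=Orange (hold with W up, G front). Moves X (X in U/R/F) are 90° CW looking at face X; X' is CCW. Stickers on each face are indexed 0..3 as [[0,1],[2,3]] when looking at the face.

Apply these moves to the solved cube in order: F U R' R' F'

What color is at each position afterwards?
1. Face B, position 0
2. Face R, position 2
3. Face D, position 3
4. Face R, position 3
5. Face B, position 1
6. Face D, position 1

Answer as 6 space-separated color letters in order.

Answer: G R W B Y Y

Derivation:
After move 1 (F): F=GGGG U=WWOO R=WRWR D=RRYY L=OYOY
After move 2 (U): U=OWOW F=WRGG R=BBWR B=OYBB L=GGOY
After move 3 (R'): R=BRBW U=OBOO F=WWGW D=RRYG B=YYRB
After move 4 (R'): R=RWBB U=OROY F=WBGO D=RWYW B=GYRB
After move 5 (F'): F=BOWG U=ORRB R=WWRB D=GYYW L=GYOO
Query 1: B[0] = G
Query 2: R[2] = R
Query 3: D[3] = W
Query 4: R[3] = B
Query 5: B[1] = Y
Query 6: D[1] = Y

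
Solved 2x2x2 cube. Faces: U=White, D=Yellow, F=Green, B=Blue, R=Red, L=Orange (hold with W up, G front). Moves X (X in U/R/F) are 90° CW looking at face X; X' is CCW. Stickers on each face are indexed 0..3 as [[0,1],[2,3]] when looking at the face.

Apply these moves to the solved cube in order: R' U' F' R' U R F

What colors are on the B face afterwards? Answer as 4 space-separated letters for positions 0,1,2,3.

Answer: Y W B B

Derivation:
After move 1 (R'): R=RRRR U=WBWB F=GWGW D=YGYG B=YBYB
After move 2 (U'): U=BBWW F=OOGW R=GWRR B=RRYB L=YBOO
After move 3 (F'): F=OWOG U=BBGR R=GWYR D=BOYG L=YWOW
After move 4 (R'): R=WRGY U=BYGR F=OBOR D=BWYG B=GROB
After move 5 (U): U=GBRY F=WROR R=GRGY B=YWOB L=OBOW
After move 6 (R): R=GGYR U=GRRR F=WWOG D=BOYY B=YWBB
After move 7 (F): F=OWGW U=GRWB R=RGRR D=YGYY L=OBOO
Query: B face = YWBB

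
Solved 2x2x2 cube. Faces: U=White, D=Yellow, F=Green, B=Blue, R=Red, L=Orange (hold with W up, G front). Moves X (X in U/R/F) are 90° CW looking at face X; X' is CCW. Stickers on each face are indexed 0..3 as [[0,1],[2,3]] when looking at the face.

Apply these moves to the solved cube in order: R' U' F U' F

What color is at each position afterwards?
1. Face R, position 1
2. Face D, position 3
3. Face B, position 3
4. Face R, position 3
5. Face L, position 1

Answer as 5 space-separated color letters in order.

Answer: O G B R R

Derivation:
After move 1 (R'): R=RRRR U=WBWB F=GWGW D=YGYG B=YBYB
After move 2 (U'): U=BBWW F=OOGW R=GWRR B=RRYB L=YBOO
After move 3 (F): F=GOWO U=BBOB R=WWWR D=RGYG L=YYOG
After move 4 (U'): U=BBBO F=YYWO R=GOWR B=WWYB L=RROG
After move 5 (F): F=WYOY U=BBGR R=BOOR D=WGYG L=RROG
Query 1: R[1] = O
Query 2: D[3] = G
Query 3: B[3] = B
Query 4: R[3] = R
Query 5: L[1] = R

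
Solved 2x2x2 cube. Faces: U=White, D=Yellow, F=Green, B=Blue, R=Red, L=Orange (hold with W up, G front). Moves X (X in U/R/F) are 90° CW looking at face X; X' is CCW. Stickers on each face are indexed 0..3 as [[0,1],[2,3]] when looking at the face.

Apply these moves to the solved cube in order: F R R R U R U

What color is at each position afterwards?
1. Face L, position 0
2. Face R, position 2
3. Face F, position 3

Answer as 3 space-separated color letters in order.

Answer: R W G

Derivation:
After move 1 (F): F=GGGG U=WWOO R=WRWR D=RRYY L=OYOY
After move 2 (R): R=WWRR U=WGOG F=GRGY D=RBYB B=OBWB
After move 3 (R): R=RWRW U=WROY F=GBGB D=RWYO B=GBGB
After move 4 (R): R=RRWW U=WBOB F=GWGO D=RGYG B=YBRB
After move 5 (U): U=OWBB F=RRGO R=YBWW B=OYRB L=GWOY
After move 6 (R): R=WYWB U=ORBO F=RGGG D=RRYO B=BYWB
After move 7 (U): U=BOOR F=WYGG R=BYWB B=GWWB L=RGOY
Query 1: L[0] = R
Query 2: R[2] = W
Query 3: F[3] = G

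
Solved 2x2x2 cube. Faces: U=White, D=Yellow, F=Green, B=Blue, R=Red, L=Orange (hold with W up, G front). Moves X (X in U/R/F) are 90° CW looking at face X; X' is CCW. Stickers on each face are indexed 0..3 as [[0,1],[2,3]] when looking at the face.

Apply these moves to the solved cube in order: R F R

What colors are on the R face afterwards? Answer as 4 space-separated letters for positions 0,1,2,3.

After move 1 (R): R=RRRR U=WGWG F=GYGY D=YBYB B=WBWB
After move 2 (F): F=GGYY U=WGOO R=WRGR D=RRYB L=OYOB
After move 3 (R): R=GWRR U=WGOY F=GRYB D=RWYW B=OBGB
Query: R face = GWRR

Answer: G W R R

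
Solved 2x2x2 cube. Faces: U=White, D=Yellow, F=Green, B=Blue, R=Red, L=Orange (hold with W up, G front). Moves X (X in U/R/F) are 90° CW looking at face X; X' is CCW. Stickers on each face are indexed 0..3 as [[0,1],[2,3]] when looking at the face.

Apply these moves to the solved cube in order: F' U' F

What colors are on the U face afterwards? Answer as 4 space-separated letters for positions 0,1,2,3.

Answer: W R W B

Derivation:
After move 1 (F'): F=GGGG U=WWRR R=YRYR D=OOYY L=OWOW
After move 2 (U'): U=WRWR F=OWGG R=GGYR B=YRBB L=BBOW
After move 3 (F): F=GOGW U=WRWB R=WGRR D=YGYY L=BOOO
Query: U face = WRWB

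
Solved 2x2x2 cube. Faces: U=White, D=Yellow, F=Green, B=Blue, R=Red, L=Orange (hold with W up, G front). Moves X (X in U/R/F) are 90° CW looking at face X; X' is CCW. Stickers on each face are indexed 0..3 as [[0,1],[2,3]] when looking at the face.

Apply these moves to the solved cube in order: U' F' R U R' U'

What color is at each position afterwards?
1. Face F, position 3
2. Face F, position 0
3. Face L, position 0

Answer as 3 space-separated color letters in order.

Answer: G O R

Derivation:
After move 1 (U'): U=WWWW F=OOGG R=GGRR B=RRBB L=BBOO
After move 2 (F'): F=OGOG U=WWGR R=YGYR D=BOYY L=BWOW
After move 3 (R): R=YYRG U=WGGG F=OOOY D=BBYR B=RRWB
After move 4 (U): U=GWGG F=YYOY R=RRRG B=BWWB L=OOOW
After move 5 (R'): R=RGRR U=GWGB F=YWOG D=BYYY B=RWBB
After move 6 (U'): U=WBGG F=OOOG R=YWRR B=RGBB L=RWOW
Query 1: F[3] = G
Query 2: F[0] = O
Query 3: L[0] = R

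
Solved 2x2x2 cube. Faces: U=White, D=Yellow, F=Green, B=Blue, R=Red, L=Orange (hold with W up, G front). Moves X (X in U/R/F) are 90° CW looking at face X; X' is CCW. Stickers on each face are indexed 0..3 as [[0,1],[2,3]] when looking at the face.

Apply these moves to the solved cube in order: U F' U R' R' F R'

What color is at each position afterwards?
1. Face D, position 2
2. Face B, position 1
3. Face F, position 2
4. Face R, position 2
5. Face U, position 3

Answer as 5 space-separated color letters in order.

After move 1 (U): U=WWWW F=RRGG R=BBRR B=OOBB L=GGOO
After move 2 (F'): F=RGRG U=WWBR R=YBYR D=GOYY L=GWOW
After move 3 (U): U=BWRW F=YBRG R=OOYR B=GWBB L=RGOW
After move 4 (R'): R=OROY U=BBRG F=YWRW D=GBYG B=YWOB
After move 5 (R'): R=RYOO U=BORY F=YBRG D=GWYW B=GWBB
After move 6 (F): F=RYGB U=BOWG R=RYYO D=ORYW L=RGOW
After move 7 (R'): R=YORY U=BBWG F=ROGG D=OYYB B=WWRB
Query 1: D[2] = Y
Query 2: B[1] = W
Query 3: F[2] = G
Query 4: R[2] = R
Query 5: U[3] = G

Answer: Y W G R G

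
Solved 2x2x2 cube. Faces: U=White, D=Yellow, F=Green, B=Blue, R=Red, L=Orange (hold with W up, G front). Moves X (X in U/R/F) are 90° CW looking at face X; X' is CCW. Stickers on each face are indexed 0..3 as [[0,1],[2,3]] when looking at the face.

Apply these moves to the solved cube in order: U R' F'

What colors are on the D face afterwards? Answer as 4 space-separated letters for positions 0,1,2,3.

Answer: G O Y G

Derivation:
After move 1 (U): U=WWWW F=RRGG R=BBRR B=OOBB L=GGOO
After move 2 (R'): R=BRBR U=WBWO F=RWGW D=YRYG B=YOYB
After move 3 (F'): F=WWRG U=WBBB R=RRYR D=GOYG L=GOOW
Query: D face = GOYG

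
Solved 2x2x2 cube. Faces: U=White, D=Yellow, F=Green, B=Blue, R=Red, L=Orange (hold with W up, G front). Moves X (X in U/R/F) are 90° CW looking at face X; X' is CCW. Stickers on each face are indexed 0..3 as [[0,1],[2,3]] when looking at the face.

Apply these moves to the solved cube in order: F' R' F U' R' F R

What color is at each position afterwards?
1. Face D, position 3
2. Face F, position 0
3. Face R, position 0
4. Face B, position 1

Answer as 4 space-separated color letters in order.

Answer: G R R R

Derivation:
After move 1 (F'): F=GGGG U=WWRR R=YRYR D=OOYY L=OWOW
After move 2 (R'): R=RRYY U=WBRB F=GWGR D=OGYG B=YBOB
After move 3 (F): F=GGRW U=WBWW R=RRBY D=YRYG L=OOOG
After move 4 (U'): U=BWWW F=OORW R=GGBY B=RROB L=YBOG
After move 5 (R'): R=GYGB U=BOWR F=OWRW D=YOYW B=GRRB
After move 6 (F): F=ROWW U=BOGB R=WYRB D=GGYW L=YYOO
After move 7 (R): R=RWBY U=BOGW F=RGWW D=GRYG B=BROB
Query 1: D[3] = G
Query 2: F[0] = R
Query 3: R[0] = R
Query 4: B[1] = R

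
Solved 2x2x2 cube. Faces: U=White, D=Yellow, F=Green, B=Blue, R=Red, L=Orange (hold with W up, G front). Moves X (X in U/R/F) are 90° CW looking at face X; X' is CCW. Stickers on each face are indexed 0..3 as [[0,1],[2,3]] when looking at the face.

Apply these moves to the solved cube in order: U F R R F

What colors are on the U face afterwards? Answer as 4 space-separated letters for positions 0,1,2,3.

After move 1 (U): U=WWWW F=RRGG R=BBRR B=OOBB L=GGOO
After move 2 (F): F=GRGR U=WWOG R=WBWR D=RBYY L=GYOY
After move 3 (R): R=WWRB U=WROR F=GBGY D=RBYO B=GOWB
After move 4 (R): R=RWBW U=WBOY F=GBGO D=RWYG B=RORB
After move 5 (F): F=GGOB U=WBYY R=OWYW D=BRYG L=GROW
Query: U face = WBYY

Answer: W B Y Y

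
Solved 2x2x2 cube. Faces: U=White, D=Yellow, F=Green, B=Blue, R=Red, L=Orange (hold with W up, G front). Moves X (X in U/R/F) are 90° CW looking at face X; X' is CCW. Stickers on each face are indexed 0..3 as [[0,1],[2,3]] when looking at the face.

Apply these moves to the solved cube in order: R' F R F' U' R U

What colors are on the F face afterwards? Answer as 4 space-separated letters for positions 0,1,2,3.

After move 1 (R'): R=RRRR U=WBWB F=GWGW D=YGYG B=YBYB
After move 2 (F): F=GGWW U=WBOO R=WRBR D=RRYG L=OYOG
After move 3 (R): R=BWRR U=WGOW F=GRWG D=RYYY B=OBBB
After move 4 (F'): F=RGGW U=WGBR R=YWRR D=YGYY L=OWOO
After move 5 (U'): U=GRWB F=OWGW R=RGRR B=YWBB L=OBOO
After move 6 (R): R=RRRG U=GWWW F=OGGY D=YBYY B=BWRB
After move 7 (U): U=WGWW F=RRGY R=BWRG B=OBRB L=OGOO
Query: F face = RRGY

Answer: R R G Y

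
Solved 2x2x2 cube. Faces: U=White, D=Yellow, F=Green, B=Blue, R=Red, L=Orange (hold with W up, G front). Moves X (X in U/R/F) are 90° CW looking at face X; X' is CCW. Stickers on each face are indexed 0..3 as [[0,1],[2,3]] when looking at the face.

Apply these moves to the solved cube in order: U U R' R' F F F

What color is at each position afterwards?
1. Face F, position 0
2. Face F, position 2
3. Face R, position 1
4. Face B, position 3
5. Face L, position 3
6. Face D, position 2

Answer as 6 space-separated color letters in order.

After move 1 (U): U=WWWW F=RRGG R=BBRR B=OOBB L=GGOO
After move 2 (U): U=WWWW F=BBGG R=OORR B=GGBB L=RROO
After move 3 (R'): R=OROR U=WBWG F=BWGW D=YBYG B=YGYB
After move 4 (R'): R=RROO U=WYWY F=BBGG D=YWYW B=GGBB
After move 5 (F): F=GBGB U=WYOR R=WRYO D=ORYW L=RYOW
After move 6 (F): F=GGBB U=WYWY R=ORRO D=YWYW L=ROOR
After move 7 (F): F=BGBG U=WYRO R=WRYO D=ROYW L=RYOW
Query 1: F[0] = B
Query 2: F[2] = B
Query 3: R[1] = R
Query 4: B[3] = B
Query 5: L[3] = W
Query 6: D[2] = Y

Answer: B B R B W Y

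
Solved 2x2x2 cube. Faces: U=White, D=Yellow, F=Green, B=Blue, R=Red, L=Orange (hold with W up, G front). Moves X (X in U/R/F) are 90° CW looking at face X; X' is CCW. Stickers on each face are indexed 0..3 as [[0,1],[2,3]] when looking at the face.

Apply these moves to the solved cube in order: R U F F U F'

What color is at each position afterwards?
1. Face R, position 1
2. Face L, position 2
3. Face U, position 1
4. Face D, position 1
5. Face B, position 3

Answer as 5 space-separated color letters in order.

After move 1 (R): R=RRRR U=WGWG F=GYGY D=YBYB B=WBWB
After move 2 (U): U=WWGG F=RRGY R=WBRR B=OOWB L=GYOO
After move 3 (F): F=GRYR U=WWOY R=GBGR D=RWYB L=GYOB
After move 4 (F): F=YGRR U=WWBY R=OBYR D=GGYB L=GROW
After move 5 (U): U=BWYW F=OBRR R=OOYR B=GRWB L=YGOW
After move 6 (F'): F=BROR U=BWOY R=GOGR D=GWYB L=YWOY
Query 1: R[1] = O
Query 2: L[2] = O
Query 3: U[1] = W
Query 4: D[1] = W
Query 5: B[3] = B

Answer: O O W W B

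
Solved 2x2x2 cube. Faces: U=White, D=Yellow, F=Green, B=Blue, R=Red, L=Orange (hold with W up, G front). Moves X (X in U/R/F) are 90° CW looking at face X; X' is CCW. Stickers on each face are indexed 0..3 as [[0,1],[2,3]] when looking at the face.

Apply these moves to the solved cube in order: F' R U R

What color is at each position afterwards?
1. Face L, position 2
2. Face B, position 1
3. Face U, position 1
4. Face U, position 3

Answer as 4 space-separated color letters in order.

Answer: O W Y Y

Derivation:
After move 1 (F'): F=GGGG U=WWRR R=YRYR D=OOYY L=OWOW
After move 2 (R): R=YYRR U=WGRG F=GOGY D=OBYB B=RBWB
After move 3 (U): U=RWGG F=YYGY R=RBRR B=OWWB L=GOOW
After move 4 (R): R=RRRB U=RYGY F=YBGB D=OWYO B=GWWB
Query 1: L[2] = O
Query 2: B[1] = W
Query 3: U[1] = Y
Query 4: U[3] = Y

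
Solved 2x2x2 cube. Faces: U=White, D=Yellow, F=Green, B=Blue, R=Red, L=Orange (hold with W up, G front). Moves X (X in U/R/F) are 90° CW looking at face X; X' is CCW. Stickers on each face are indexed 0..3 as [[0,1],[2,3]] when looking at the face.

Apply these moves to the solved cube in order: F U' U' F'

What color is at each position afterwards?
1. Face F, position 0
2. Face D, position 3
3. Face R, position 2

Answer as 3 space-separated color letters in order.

After move 1 (F): F=GGGG U=WWOO R=WRWR D=RRYY L=OYOY
After move 2 (U'): U=WOWO F=OYGG R=GGWR B=WRBB L=BBOY
After move 3 (U'): U=OOWW F=BBGG R=OYWR B=GGBB L=WROY
After move 4 (F'): F=BGBG U=OOOW R=RYRR D=RYYY L=WWOW
Query 1: F[0] = B
Query 2: D[3] = Y
Query 3: R[2] = R

Answer: B Y R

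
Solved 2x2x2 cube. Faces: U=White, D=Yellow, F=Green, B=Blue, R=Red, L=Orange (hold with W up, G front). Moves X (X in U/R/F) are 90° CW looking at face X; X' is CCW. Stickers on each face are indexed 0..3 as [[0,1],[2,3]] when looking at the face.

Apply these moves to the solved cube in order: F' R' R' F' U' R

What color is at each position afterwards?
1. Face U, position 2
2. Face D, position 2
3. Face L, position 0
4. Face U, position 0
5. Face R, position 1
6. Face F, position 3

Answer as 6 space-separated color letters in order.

Answer: W Y G O B R

Derivation:
After move 1 (F'): F=GGGG U=WWRR R=YRYR D=OOYY L=OWOW
After move 2 (R'): R=RRYY U=WBRB F=GWGR D=OGYG B=YBOB
After move 3 (R'): R=RYRY U=WORY F=GBGB D=OWYR B=GBGB
After move 4 (F'): F=BBGG U=WORR R=WYOY D=WWYR L=OYOR
After move 5 (U'): U=ORWR F=OYGG R=BBOY B=WYGB L=GBOR
After move 6 (R): R=OBYB U=OYWG F=OWGR D=WGYW B=RYRB
Query 1: U[2] = W
Query 2: D[2] = Y
Query 3: L[0] = G
Query 4: U[0] = O
Query 5: R[1] = B
Query 6: F[3] = R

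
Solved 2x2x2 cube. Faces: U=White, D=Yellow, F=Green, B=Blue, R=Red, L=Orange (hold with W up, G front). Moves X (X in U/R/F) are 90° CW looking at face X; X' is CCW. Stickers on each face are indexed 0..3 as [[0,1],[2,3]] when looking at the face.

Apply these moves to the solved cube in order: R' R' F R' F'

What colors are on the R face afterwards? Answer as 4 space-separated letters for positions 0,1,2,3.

After move 1 (R'): R=RRRR U=WBWB F=GWGW D=YGYG B=YBYB
After move 2 (R'): R=RRRR U=WYWY F=GBGB D=YWYW B=GBGB
After move 3 (F): F=GGBB U=WYOO R=WRYR D=RRYW L=OYOW
After move 4 (R'): R=RRWY U=WGOG F=GYBO D=RGYB B=WBRB
After move 5 (F'): F=YOGB U=WGRW R=GRRY D=YWYB L=OGOO
Query: R face = GRRY

Answer: G R R Y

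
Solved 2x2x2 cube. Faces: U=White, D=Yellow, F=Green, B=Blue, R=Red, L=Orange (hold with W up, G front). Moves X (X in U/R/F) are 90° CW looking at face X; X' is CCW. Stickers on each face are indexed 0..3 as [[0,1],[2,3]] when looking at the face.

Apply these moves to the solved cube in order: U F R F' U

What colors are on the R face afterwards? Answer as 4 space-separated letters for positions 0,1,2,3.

After move 1 (U): U=WWWW F=RRGG R=BBRR B=OOBB L=GGOO
After move 2 (F): F=GRGR U=WWOG R=WBWR D=RBYY L=GYOY
After move 3 (R): R=WWRB U=WROR F=GBGY D=RBYO B=GOWB
After move 4 (F'): F=BYGG U=WRWR R=BWRB D=YYYO L=GROO
After move 5 (U): U=WWRR F=BWGG R=GORB B=GRWB L=BYOO
Query: R face = GORB

Answer: G O R B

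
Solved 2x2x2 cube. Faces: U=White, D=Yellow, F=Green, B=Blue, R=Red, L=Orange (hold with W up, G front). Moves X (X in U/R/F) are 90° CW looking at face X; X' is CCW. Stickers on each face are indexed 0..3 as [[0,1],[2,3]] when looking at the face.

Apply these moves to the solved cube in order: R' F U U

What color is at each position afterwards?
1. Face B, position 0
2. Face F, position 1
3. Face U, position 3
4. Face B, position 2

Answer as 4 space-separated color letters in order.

After move 1 (R'): R=RRRR U=WBWB F=GWGW D=YGYG B=YBYB
After move 2 (F): F=GGWW U=WBOO R=WRBR D=RRYG L=OYOG
After move 3 (U): U=OWOB F=WRWW R=YBBR B=OYYB L=GGOG
After move 4 (U): U=OOBW F=YBWW R=OYBR B=GGYB L=WROG
Query 1: B[0] = G
Query 2: F[1] = B
Query 3: U[3] = W
Query 4: B[2] = Y

Answer: G B W Y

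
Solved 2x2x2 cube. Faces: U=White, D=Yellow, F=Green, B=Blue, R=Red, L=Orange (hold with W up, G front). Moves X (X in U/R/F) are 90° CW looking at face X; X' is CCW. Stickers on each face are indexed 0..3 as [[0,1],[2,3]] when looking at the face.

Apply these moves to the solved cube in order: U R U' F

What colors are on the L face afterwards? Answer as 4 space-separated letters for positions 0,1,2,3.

Answer: W Y O B

Derivation:
After move 1 (U): U=WWWW F=RRGG R=BBRR B=OOBB L=GGOO
After move 2 (R): R=RBRB U=WRWG F=RYGY D=YBYO B=WOWB
After move 3 (U'): U=RGWW F=GGGY R=RYRB B=RBWB L=WOOO
After move 4 (F): F=GGYG U=RGOO R=WYWB D=RRYO L=WYOB
Query: L face = WYOB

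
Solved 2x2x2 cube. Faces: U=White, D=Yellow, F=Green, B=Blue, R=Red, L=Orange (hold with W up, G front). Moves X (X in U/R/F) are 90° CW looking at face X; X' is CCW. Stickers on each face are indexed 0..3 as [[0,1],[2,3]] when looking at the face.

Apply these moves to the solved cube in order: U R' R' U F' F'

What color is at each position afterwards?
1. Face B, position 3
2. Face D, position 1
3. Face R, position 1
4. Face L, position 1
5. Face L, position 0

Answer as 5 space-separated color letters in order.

After move 1 (U): U=WWWW F=RRGG R=BBRR B=OOBB L=GGOO
After move 2 (R'): R=BRBR U=WBWO F=RWGW D=YRYG B=YOYB
After move 3 (R'): R=RRBB U=WYWY F=RBGO D=YWYW B=GORB
After move 4 (U): U=WWYY F=RRGO R=GOBB B=GGRB L=RBOO
After move 5 (F'): F=RORG U=WWGB R=WOYB D=BOYW L=RYOY
After move 6 (F'): F=OGRR U=WWWY R=OOBB D=YYYW L=RBOG
Query 1: B[3] = B
Query 2: D[1] = Y
Query 3: R[1] = O
Query 4: L[1] = B
Query 5: L[0] = R

Answer: B Y O B R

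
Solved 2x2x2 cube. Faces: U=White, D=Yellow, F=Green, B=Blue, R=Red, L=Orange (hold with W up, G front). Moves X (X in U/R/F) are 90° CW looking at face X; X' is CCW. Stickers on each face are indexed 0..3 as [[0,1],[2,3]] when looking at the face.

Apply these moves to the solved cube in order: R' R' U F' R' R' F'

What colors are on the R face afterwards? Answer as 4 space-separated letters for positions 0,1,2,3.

Answer: W Y B W

Derivation:
After move 1 (R'): R=RRRR U=WBWB F=GWGW D=YGYG B=YBYB
After move 2 (R'): R=RRRR U=WYWY F=GBGB D=YWYW B=GBGB
After move 3 (U): U=WWYY F=RRGB R=GBRR B=OOGB L=GBOO
After move 4 (F'): F=RBRG U=WWGR R=WBYR D=BOYW L=GYOY
After move 5 (R'): R=BRWY U=WGGO F=RWRR D=BBYG B=WOOB
After move 6 (R'): R=RYBW U=WOGW F=RGRO D=BWYR B=GOBB
After move 7 (F'): F=GORR U=WORB R=WYBW D=YYYR L=GWOG
Query: R face = WYBW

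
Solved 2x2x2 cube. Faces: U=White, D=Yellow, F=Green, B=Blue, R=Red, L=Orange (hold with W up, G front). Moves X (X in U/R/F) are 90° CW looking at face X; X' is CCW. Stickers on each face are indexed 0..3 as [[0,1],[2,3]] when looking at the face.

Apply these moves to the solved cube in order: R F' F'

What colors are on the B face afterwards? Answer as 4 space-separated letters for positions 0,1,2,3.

Answer: W B W B

Derivation:
After move 1 (R): R=RRRR U=WGWG F=GYGY D=YBYB B=WBWB
After move 2 (F'): F=YYGG U=WGRR R=BRYR D=OOYB L=OGOW
After move 3 (F'): F=YGYG U=WGBY R=OROR D=GWYB L=OROR
Query: B face = WBWB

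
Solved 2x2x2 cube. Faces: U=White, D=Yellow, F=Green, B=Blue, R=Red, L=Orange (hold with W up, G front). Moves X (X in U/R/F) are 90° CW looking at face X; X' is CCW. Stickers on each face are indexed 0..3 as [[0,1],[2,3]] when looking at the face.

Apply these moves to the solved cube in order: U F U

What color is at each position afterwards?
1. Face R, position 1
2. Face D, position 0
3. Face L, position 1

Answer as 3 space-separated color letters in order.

Answer: O R R

Derivation:
After move 1 (U): U=WWWW F=RRGG R=BBRR B=OOBB L=GGOO
After move 2 (F): F=GRGR U=WWOG R=WBWR D=RBYY L=GYOY
After move 3 (U): U=OWGW F=WBGR R=OOWR B=GYBB L=GROY
Query 1: R[1] = O
Query 2: D[0] = R
Query 3: L[1] = R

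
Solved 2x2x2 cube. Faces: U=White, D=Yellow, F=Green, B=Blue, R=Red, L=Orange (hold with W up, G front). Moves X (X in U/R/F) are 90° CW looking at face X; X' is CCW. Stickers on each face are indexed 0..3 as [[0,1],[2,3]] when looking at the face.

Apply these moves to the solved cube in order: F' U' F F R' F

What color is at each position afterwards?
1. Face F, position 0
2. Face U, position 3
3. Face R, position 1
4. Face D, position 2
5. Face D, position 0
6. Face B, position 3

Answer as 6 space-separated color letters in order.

Answer: W Y R Y W B

Derivation:
After move 1 (F'): F=GGGG U=WWRR R=YRYR D=OOYY L=OWOW
After move 2 (U'): U=WRWR F=OWGG R=GGYR B=YRBB L=BBOW
After move 3 (F): F=GOGW U=WRWB R=WGRR D=YGYY L=BOOO
After move 4 (F): F=GGWO U=WROO R=WGBR D=RWYY L=BYOG
After move 5 (R'): R=GRWB U=WBOY F=GRWO D=RGYO B=YRWB
After move 6 (F): F=WGOR U=WBGY R=ORYB D=WGYO L=BROG
Query 1: F[0] = W
Query 2: U[3] = Y
Query 3: R[1] = R
Query 4: D[2] = Y
Query 5: D[0] = W
Query 6: B[3] = B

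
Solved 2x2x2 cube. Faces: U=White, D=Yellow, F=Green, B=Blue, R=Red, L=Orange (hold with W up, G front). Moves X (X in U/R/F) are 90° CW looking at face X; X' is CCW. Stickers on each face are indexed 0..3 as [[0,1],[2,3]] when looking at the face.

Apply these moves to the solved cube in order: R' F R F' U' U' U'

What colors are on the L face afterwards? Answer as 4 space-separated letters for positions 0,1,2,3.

After move 1 (R'): R=RRRR U=WBWB F=GWGW D=YGYG B=YBYB
After move 2 (F): F=GGWW U=WBOO R=WRBR D=RRYG L=OYOG
After move 3 (R): R=BWRR U=WGOW F=GRWG D=RYYY B=OBBB
After move 4 (F'): F=RGGW U=WGBR R=YWRR D=YGYY L=OWOO
After move 5 (U'): U=GRWB F=OWGW R=RGRR B=YWBB L=OBOO
After move 6 (U'): U=RBGW F=OBGW R=OWRR B=RGBB L=YWOO
After move 7 (U'): U=BWRG F=YWGW R=OBRR B=OWBB L=RGOO
Query: L face = RGOO

Answer: R G O O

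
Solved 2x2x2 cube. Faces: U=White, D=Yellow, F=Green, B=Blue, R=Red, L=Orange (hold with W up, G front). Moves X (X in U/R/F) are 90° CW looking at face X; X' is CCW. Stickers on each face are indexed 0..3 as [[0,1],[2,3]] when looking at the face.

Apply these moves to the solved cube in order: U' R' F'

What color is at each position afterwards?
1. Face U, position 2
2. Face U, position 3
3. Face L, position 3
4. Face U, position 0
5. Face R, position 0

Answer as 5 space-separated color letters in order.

After move 1 (U'): U=WWWW F=OOGG R=GGRR B=RRBB L=BBOO
After move 2 (R'): R=GRGR U=WBWR F=OWGW D=YOYG B=YRYB
After move 3 (F'): F=WWOG U=WBGG R=ORYR D=BOYG L=BROW
Query 1: U[2] = G
Query 2: U[3] = G
Query 3: L[3] = W
Query 4: U[0] = W
Query 5: R[0] = O

Answer: G G W W O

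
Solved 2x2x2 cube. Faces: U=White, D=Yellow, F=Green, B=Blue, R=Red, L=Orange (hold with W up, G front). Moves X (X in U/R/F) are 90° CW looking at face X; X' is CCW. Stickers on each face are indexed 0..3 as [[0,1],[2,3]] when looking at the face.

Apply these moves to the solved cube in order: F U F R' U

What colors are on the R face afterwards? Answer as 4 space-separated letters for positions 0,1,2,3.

Answer: Y Y O W

Derivation:
After move 1 (F): F=GGGG U=WWOO R=WRWR D=RRYY L=OYOY
After move 2 (U): U=OWOW F=WRGG R=BBWR B=OYBB L=GGOY
After move 3 (F): F=GWGR U=OWYG R=OBWR D=WBYY L=GROR
After move 4 (R'): R=BROW U=OBYO F=GWGG D=WWYR B=YYBB
After move 5 (U): U=YOOB F=BRGG R=YYOW B=GRBB L=GWOR
Query: R face = YYOW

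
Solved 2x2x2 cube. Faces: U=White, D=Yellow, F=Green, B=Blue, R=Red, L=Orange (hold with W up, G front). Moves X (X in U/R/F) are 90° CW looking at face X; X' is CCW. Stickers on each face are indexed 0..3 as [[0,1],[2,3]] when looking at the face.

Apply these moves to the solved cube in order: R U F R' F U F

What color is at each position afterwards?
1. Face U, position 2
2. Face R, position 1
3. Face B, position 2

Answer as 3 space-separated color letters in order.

Answer: R O W

Derivation:
After move 1 (R): R=RRRR U=WGWG F=GYGY D=YBYB B=WBWB
After move 2 (U): U=WWGG F=RRGY R=WBRR B=OOWB L=GYOO
After move 3 (F): F=GRYR U=WWOY R=GBGR D=RWYB L=GYOB
After move 4 (R'): R=BRGG U=WWOO F=GWYY D=RRYR B=BOWB
After move 5 (F): F=YGYW U=WWBY R=OROG D=GBYR L=GROR
After move 6 (U): U=BWYW F=ORYW R=BOOG B=GRWB L=YGOR
After move 7 (F): F=YOWR U=BWRG R=YOWG D=OBYR L=YGOB
Query 1: U[2] = R
Query 2: R[1] = O
Query 3: B[2] = W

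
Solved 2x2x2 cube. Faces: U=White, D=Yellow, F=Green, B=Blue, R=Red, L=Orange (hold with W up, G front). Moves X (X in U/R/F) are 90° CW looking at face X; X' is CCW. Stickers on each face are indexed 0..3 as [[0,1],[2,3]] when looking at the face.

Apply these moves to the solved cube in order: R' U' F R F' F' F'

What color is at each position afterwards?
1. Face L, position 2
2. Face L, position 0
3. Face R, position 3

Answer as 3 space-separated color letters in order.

Answer: O Y W

Derivation:
After move 1 (R'): R=RRRR U=WBWB F=GWGW D=YGYG B=YBYB
After move 2 (U'): U=BBWW F=OOGW R=GWRR B=RRYB L=YBOO
After move 3 (F): F=GOWO U=BBOB R=WWWR D=RGYG L=YYOG
After move 4 (R): R=WWRW U=BOOO F=GGWG D=RYYR B=BRBB
After move 5 (F'): F=GGGW U=BOWR R=YWRW D=YGYR L=YOOO
After move 6 (F'): F=GWGG U=BOYR R=GWYW D=OOYR L=YROW
After move 7 (F'): F=WGGG U=BOGY R=OWOW D=RWYR L=YROY
Query 1: L[2] = O
Query 2: L[0] = Y
Query 3: R[3] = W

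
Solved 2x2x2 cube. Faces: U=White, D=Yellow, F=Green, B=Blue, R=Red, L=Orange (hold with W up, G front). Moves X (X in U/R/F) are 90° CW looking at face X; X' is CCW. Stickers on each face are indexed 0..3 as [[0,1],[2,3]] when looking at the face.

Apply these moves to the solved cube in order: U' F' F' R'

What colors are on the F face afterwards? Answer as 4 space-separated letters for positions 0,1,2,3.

After move 1 (U'): U=WWWW F=OOGG R=GGRR B=RRBB L=BBOO
After move 2 (F'): F=OGOG U=WWGR R=YGYR D=BOYY L=BWOW
After move 3 (F'): F=GGOO U=WWYY R=OGBR D=WWYY L=BROG
After move 4 (R'): R=GROB U=WBYR F=GWOY D=WGYO B=YRWB
Query: F face = GWOY

Answer: G W O Y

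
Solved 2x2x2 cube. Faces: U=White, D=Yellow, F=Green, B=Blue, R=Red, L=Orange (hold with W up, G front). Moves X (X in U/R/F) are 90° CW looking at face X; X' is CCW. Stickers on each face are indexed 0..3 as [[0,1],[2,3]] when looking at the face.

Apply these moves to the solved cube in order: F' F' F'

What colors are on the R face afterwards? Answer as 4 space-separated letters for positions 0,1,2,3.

After move 1 (F'): F=GGGG U=WWRR R=YRYR D=OOYY L=OWOW
After move 2 (F'): F=GGGG U=WWYY R=OROR D=WWYY L=OROR
After move 3 (F'): F=GGGG U=WWOO R=WRWR D=RRYY L=OYOY
Query: R face = WRWR

Answer: W R W R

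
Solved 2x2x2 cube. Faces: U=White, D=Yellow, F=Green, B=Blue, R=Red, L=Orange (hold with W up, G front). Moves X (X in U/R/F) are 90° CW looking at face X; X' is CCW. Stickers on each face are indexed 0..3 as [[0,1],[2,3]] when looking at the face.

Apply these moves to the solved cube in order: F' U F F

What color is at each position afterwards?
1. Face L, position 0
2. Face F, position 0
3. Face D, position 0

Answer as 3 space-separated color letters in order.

Answer: G G W

Derivation:
After move 1 (F'): F=GGGG U=WWRR R=YRYR D=OOYY L=OWOW
After move 2 (U): U=RWRW F=YRGG R=BBYR B=OWBB L=GGOW
After move 3 (F): F=GYGR U=RWWG R=RBWR D=YBYY L=GOOO
After move 4 (F): F=GGRY U=RWOO R=WBGR D=WRYY L=GYOB
Query 1: L[0] = G
Query 2: F[0] = G
Query 3: D[0] = W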